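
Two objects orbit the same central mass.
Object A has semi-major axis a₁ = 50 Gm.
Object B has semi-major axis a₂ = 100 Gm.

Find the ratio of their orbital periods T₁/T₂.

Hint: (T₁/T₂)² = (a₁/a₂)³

Convert to SI: a₁ = 50 Gm = 5e+10 m; a₂ = 100 Gm = 1e+11 m.
From Kepler's third law, (T₁/T₂)² = (a₁/a₂)³, so T₁/T₂ = (a₁/a₂)^(3/2).
a₁/a₂ = 5e+10 / 1e+11 = 0.5.
T₁/T₂ = (0.5)^(3/2) ≈ 0.3536.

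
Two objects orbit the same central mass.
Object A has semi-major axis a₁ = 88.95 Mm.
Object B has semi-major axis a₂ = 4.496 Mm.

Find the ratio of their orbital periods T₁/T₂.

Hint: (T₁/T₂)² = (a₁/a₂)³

Convert to SI: a₁ = 88.95 Mm = 8.895e+07 m; a₂ = 4.496 Mm = 4.496e+06 m.
From Kepler's third law, (T₁/T₂)² = (a₁/a₂)³, so T₁/T₂ = (a₁/a₂)^(3/2).
a₁/a₂ = 8.895e+07 / 4.496e+06 = 19.7843.
T₁/T₂ = (19.7843)^(3/2) ≈ 88.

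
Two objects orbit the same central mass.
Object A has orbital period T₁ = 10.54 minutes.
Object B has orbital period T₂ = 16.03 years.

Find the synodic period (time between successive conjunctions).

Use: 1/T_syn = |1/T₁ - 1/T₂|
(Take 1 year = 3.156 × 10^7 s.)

Convert to SI: T₁ = 10.54 minutes = 632.4 s; T₂ = 16.03 years = 5.05907e+08 s.
T_syn = |T₁ · T₂ / (T₁ − T₂)|.
T_syn = |632.4 · 5.05907e+08 / (632.4 − 5.05907e+08)| s ≈ 632.4 s = 10.54 minutes.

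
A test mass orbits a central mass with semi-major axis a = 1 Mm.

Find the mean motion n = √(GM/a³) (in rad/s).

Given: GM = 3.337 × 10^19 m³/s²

Convert to SI: a = 1 Mm = 1e+06 m.
n = √(GM / a³).
n = √(3.337e+19 / (1e+06)³) rad/s ≈ 5.777 rad/s.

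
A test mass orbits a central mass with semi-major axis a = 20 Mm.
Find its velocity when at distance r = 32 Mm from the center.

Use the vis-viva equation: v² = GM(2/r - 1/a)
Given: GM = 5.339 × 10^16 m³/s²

Convert to SI: a = 20 Mm = 2e+07 m; r = 32 Mm = 3.2e+07 m.
Vis-viva: v = √(GM · (2/r − 1/a)).
2/r − 1/a = 2/3.2e+07 − 1/2e+07 = 1.25e-08 m⁻¹.
v = √(5.339e+16 · 1.25e-08) m/s ≈ 2.583e+04 m/s = 25.83 km/s.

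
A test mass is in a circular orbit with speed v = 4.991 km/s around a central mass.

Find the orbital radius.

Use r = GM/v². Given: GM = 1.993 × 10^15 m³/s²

Convert to SI: v = 4.991 km/s = 4991 m/s.
For a circular orbit, v² = GM / r, so r = GM / v².
r = 1.993e+15 / (4991)² m ≈ 8.001e+07 m = 80.01 Mm.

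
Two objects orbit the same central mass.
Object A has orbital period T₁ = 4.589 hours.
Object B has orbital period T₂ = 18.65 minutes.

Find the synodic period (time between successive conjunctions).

Convert to SI: T₁ = 4.589 hours = 16520.4 s; T₂ = 18.65 minutes = 1119 s.
T_syn = |T₁ · T₂ / (T₁ − T₂)|.
T_syn = |16520.4 · 1119 / (16520.4 − 1119)| s ≈ 1200 s = 20.01 minutes.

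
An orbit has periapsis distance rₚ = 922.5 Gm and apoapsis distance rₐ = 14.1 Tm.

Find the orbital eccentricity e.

Convert to SI: rₚ = 922.5 Gm = 9.225e+11 m; rₐ = 14.1 Tm = 1.41e+13 m.
e = (rₐ − rₚ) / (rₐ + rₚ).
e = (1.41e+13 − 9.225e+11) / (1.41e+13 + 9.225e+11) = 1.31775e+13 / 1.50225e+13 ≈ 0.8772.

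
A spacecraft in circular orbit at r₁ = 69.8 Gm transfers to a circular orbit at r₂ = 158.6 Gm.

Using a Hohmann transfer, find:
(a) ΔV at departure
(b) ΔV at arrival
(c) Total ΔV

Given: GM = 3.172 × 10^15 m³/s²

Convert to SI: r₁ = 69.8 Gm = 6.98e+10 m; r₂ = 158.6 Gm = 1.586e+11 m.
Transfer semi-major axis: a_t = (r₁ + r₂)/2 = (6.98e+10 + 1.586e+11)/2 = 1.142e+11 m.
Circular speeds: v₁ = √(GM/r₁) = 213.176 m/s, v₂ = √(GM/r₂) = 141.421 m/s.
Transfer speeds (vis-viva v² = GM(2/r − 1/a_t)): v₁ᵗ = 251.222 m/s, v₂ᵗ = 110.563 m/s.
(a) ΔV₁ = |v₁ᵗ − v₁| ≈ 38.05 m/s = 38.05 m/s.
(b) ΔV₂ = |v₂ − v₂ᵗ| ≈ 30.86 m/s = 30.86 m/s.
(c) ΔV_total = ΔV₁ + ΔV₂ ≈ 68.9 m/s = 68.9 m/s.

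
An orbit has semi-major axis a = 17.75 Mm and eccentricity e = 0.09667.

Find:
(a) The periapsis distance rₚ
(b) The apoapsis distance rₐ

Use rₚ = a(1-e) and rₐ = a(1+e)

Convert to SI: a = 17.75 Mm = 1.775e+07 m.
(a) rₚ = a(1 − e) = 1.775e+07 · (1 − 0.09667) = 1.775e+07 · 0.90333 ≈ 1.603e+07 m = 16.03 Mm.
(b) rₐ = a(1 + e) = 1.775e+07 · (1 + 0.09667) = 1.775e+07 · 1.09667 ≈ 1.947e+07 m = 19.47 Mm.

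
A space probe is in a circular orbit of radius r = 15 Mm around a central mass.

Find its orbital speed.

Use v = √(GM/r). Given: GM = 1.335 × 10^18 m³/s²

Convert to SI: r = 15 Mm = 1.5e+07 m.
For a circular orbit, gravity supplies the centripetal force, so v = √(GM / r).
v = √(1.335e+18 / 1.5e+07) m/s ≈ 2.983e+05 m/s = 298.3 km/s.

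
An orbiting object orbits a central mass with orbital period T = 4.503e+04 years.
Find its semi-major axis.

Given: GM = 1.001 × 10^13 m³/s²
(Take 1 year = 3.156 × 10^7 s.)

Convert to SI: T = 4.503e+04 years = 1.42115e+12 s.
Invert Kepler's third law: a = (GM · T² / (4π²))^(1/3).
Substituting T = 1.42115e+12 s and GM = 1.001e+13 m³/s²:
a = (1.001e+13 · (1.42115e+12)² / (4π²))^(1/3) m
a ≈ 8.001e+11 m = 800.1 Gm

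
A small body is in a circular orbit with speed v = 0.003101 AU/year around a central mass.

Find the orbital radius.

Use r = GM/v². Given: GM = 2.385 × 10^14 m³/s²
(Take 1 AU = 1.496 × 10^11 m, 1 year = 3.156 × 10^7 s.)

Convert to SI: v = 0.003101 AU/year = 14.6993 m/s.
For a circular orbit, v² = GM / r, so r = GM / v².
r = 2.385e+14 / (14.6993)² m ≈ 1.104e+12 m = 7.378 AU.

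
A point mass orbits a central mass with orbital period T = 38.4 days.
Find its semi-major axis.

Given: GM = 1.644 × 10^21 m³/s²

Convert to SI: T = 38.4 days = 3.31776e+06 s.
Invert Kepler's third law: a = (GM · T² / (4π²))^(1/3).
Substituting T = 3.31776e+06 s and GM = 1.644e+21 m³/s²:
a = (1.644e+21 · (3.31776e+06)² / (4π²))^(1/3) m
a ≈ 7.71e+10 m = 77.1 Gm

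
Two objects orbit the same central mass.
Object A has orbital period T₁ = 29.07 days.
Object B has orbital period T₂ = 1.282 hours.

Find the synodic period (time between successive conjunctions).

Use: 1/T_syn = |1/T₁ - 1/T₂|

Convert to SI: T₁ = 29.07 days = 2.51165e+06 s; T₂ = 1.282 hours = 4615.2 s.
T_syn = |T₁ · T₂ / (T₁ − T₂)|.
T_syn = |2.51165e+06 · 4615.2 / (2.51165e+06 − 4615.2)| s ≈ 4624 s = 1.284 hours.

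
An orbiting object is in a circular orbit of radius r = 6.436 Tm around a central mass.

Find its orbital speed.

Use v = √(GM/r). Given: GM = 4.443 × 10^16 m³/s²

Convert to SI: r = 6.436 Tm = 6.436e+12 m.
For a circular orbit, gravity supplies the centripetal force, so v = √(GM / r).
v = √(4.443e+16 / 6.436e+12) m/s ≈ 83.09 m/s = 83.09 m/s.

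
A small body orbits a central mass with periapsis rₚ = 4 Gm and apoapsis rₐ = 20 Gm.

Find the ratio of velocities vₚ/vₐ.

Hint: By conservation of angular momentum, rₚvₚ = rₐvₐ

Convert to SI: rₚ = 4 Gm = 4e+09 m; rₐ = 20 Gm = 2e+10 m.
Conservation of angular momentum gives rₚvₚ = rₐvₐ, so vₚ/vₐ = rₐ/rₚ.
vₚ/vₐ = 2e+10 / 4e+09 ≈ 5.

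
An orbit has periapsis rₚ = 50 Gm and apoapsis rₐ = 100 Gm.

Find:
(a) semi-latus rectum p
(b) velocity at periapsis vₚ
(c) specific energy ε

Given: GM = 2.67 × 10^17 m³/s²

Convert to SI: rₚ = 50 Gm = 5e+10 m; rₐ = 100 Gm = 1e+11 m.
(a) From a = (rₚ + rₐ)/2 = 7.5e+10 m and e = (rₐ − rₚ)/(rₐ + rₚ) = 0.333333, p = a(1 − e²) = 7.5e+10 · (1 − (0.333333)²) ≈ 6.667e+10 m
(b) With a = (rₚ + rₐ)/2 = 7.5e+10 m, vₚ = √(GM (2/rₚ − 1/a)) = √(2.67e+17 · (2/5e+10 − 1/7.5e+10)) m/s ≈ 2668 m/s
(c) With a = (rₚ + rₐ)/2 = 7.5e+10 m, ε = −GM/(2a) = −2.67e+17/(2 · 7.5e+10) J/kg ≈ -1.78e+06 J/kg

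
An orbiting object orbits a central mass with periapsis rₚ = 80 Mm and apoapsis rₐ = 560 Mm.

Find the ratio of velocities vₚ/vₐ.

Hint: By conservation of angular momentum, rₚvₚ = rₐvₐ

Convert to SI: rₚ = 80 Mm = 8e+07 m; rₐ = 560 Mm = 5.6e+08 m.
Conservation of angular momentum gives rₚvₚ = rₐvₐ, so vₚ/vₐ = rₐ/rₚ.
vₚ/vₐ = 5.6e+08 / 8e+07 ≈ 7.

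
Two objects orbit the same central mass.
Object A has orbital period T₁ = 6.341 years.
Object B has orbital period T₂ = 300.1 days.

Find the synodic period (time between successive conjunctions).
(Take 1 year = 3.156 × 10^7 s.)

Convert to SI: T₁ = 6.341 years = 2.00122e+08 s; T₂ = 300.1 days = 2.59286e+07 s.
T_syn = |T₁ · T₂ / (T₁ − T₂)|.
T_syn = |2.00122e+08 · 2.59286e+07 / (2.00122e+08 − 2.59286e+07)| s ≈ 2.979e+07 s = 344.8 days.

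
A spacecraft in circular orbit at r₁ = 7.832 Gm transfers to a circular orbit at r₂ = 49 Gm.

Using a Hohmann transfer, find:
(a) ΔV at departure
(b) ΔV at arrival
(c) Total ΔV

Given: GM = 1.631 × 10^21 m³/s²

Convert to SI: r₁ = 7.832 Gm = 7.832e+09 m; r₂ = 49 Gm = 4.9e+10 m.
Transfer semi-major axis: a_t = (r₁ + r₂)/2 = (7.832e+09 + 4.9e+10)/2 = 2.8416e+10 m.
Circular speeds: v₁ = √(GM/r₁) = 456342 m/s, v₂ = √(GM/r₂) = 182444 m/s.
Transfer speeds (vis-viva v² = GM(2/r − 1/a_t)): v₁ᵗ = 599249 m/s, v₂ᵗ = 95782 m/s.
(a) ΔV₁ = |v₁ᵗ − v₁| ≈ 1.429e+05 m/s = 142.9 km/s.
(b) ΔV₂ = |v₂ − v₂ᵗ| ≈ 8.666e+04 m/s = 86.66 km/s.
(c) ΔV_total = ΔV₁ + ΔV₂ ≈ 2.296e+05 m/s = 229.6 km/s.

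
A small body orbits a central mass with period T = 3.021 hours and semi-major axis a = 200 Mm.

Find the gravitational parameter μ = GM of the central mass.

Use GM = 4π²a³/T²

Convert to SI: T = 3.021 hours = 10875.6 s; a = 200 Mm = 2e+08 m.
GM = 4π² · a³ / T².
GM = 4π² · (2e+08)³ / (10875.6)² m³/s² ≈ 2.67e+18 m³/s² = 2.67 × 10^18 m³/s².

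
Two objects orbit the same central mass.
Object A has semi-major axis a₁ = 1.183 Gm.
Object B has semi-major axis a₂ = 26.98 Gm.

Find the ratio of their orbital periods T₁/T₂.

Convert to SI: a₁ = 1.183 Gm = 1.183e+09 m; a₂ = 26.98 Gm = 2.698e+10 m.
From Kepler's third law, (T₁/T₂)² = (a₁/a₂)³, so T₁/T₂ = (a₁/a₂)^(3/2).
a₁/a₂ = 1.183e+09 / 2.698e+10 = 0.0438473.
T₁/T₂ = (0.0438473)^(3/2) ≈ 0.009182.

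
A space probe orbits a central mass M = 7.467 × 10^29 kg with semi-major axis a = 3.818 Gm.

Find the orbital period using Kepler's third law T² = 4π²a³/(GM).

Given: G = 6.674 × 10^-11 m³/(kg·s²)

Convert to SI: a = 3.818 Gm = 3.818e+09 m.
GM = G · M = 6.674e-11 · 7.467e+29 = 4.98348e+19 m³/s².
Kepler's third law: T = 2π √(a³ / GM).
Substituting a = 3.818e+09 m and GM = 4.98348e+19 m³/s²:
T = 2π √((3.818e+09)³ / 4.98348e+19) s
T ≈ 2.1e+05 s = 2.43 days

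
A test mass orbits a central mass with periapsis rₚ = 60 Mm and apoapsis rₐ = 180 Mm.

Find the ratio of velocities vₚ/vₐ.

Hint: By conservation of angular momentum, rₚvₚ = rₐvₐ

Convert to SI: rₚ = 60 Mm = 6e+07 m; rₐ = 180 Mm = 1.8e+08 m.
Conservation of angular momentum gives rₚvₚ = rₐvₐ, so vₚ/vₐ = rₐ/rₚ.
vₚ/vₐ = 1.8e+08 / 6e+07 ≈ 3.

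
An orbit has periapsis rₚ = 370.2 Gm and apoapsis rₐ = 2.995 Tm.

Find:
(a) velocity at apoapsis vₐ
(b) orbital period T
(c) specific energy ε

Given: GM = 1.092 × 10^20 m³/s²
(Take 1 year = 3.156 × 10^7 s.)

Convert to SI: rₚ = 370.2 Gm = 3.702e+11 m; rₐ = 2.995 Tm = 2.995e+12 m.
(a) With a = (rₚ + rₐ)/2 = 1.6826e+12 m, vₐ = √(GM (2/rₐ − 1/a)) = √(1.092e+20 · (2/2.995e+12 − 1/1.6826e+12)) m/s ≈ 2832 m/s
(b) With a = (rₚ + rₐ)/2 = 1.6826e+12 m, T = 2π √(a³/GM) = 2π √((1.6826e+12)³/1.092e+20) s ≈ 1.312e+09 s
(c) With a = (rₚ + rₐ)/2 = 1.6826e+12 m, ε = −GM/(2a) = −1.092e+20/(2 · 1.6826e+12) J/kg ≈ -3.245e+07 J/kg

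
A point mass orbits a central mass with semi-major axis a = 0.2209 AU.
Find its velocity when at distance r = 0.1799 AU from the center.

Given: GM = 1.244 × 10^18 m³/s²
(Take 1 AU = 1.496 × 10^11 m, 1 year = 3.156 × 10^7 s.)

Convert to SI: a = 0.2209 AU = 3.30466e+10 m; r = 0.1799 AU = 2.6913e+10 m.
Vis-viva: v = √(GM · (2/r − 1/a)).
2/r − 1/a = 2/2.6913e+10 − 1/3.30466e+10 = 4.40532e-11 m⁻¹.
v = √(1.244e+18 · 4.40532e-11) m/s ≈ 7403 m/s = 1.562 AU/year.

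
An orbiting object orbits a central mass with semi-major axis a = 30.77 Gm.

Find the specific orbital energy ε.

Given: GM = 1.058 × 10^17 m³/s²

Convert to SI: a = 30.77 Gm = 3.077e+10 m.
ε = −GM / (2a).
ε = −1.058e+17 / (2 · 3.077e+10) J/kg ≈ -1.719e+06 J/kg = -1.719 MJ/kg.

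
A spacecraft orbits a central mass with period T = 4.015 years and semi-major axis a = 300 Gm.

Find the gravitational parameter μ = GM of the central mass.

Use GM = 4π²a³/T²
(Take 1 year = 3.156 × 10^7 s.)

Convert to SI: T = 4.015 years = 1.26713e+08 s; a = 300 Gm = 3e+11 m.
GM = 4π² · a³ / T².
GM = 4π² · (3e+11)³ / (1.26713e+08)² m³/s² ≈ 6.639e+19 m³/s² = 6.639 × 10^19 m³/s².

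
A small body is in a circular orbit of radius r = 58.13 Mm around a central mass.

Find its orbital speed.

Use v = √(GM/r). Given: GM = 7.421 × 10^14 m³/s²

Convert to SI: r = 58.13 Mm = 5.813e+07 m.
For a circular orbit, gravity supplies the centripetal force, so v = √(GM / r).
v = √(7.421e+14 / 5.813e+07) m/s ≈ 3573 m/s = 3.573 km/s.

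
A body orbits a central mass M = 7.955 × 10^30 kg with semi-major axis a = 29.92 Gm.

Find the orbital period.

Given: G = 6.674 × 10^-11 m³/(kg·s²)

Convert to SI: a = 29.92 Gm = 2.992e+10 m.
GM = G · M = 6.674e-11 · 7.955e+30 = 5.30917e+20 m³/s².
Kepler's third law: T = 2π √(a³ / GM).
Substituting a = 2.992e+10 m and GM = 5.30917e+20 m³/s²:
T = 2π √((2.992e+10)³ / 5.30917e+20) s
T ≈ 1.411e+06 s = 16.33 days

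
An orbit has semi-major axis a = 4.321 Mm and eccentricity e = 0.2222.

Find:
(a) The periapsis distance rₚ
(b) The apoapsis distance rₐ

Convert to SI: a = 4.321 Mm = 4.321e+06 m.
(a) rₚ = a(1 − e) = 4.321e+06 · (1 − 0.2222) = 4.321e+06 · 0.7778 ≈ 3.361e+06 m = 3.361 Mm.
(b) rₐ = a(1 + e) = 4.321e+06 · (1 + 0.2222) = 4.321e+06 · 1.2222 ≈ 5.281e+06 m = 5.281 Mm.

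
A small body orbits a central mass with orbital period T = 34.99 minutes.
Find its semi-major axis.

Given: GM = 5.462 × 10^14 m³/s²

Convert to SI: T = 34.99 minutes = 2099.4 s.
Invert Kepler's third law: a = (GM · T² / (4π²))^(1/3).
Substituting T = 2099.4 s and GM = 5.462e+14 m³/s²:
a = (5.462e+14 · (2099.4)² / (4π²))^(1/3) m
a ≈ 3.936e+06 m = 3.936 Mm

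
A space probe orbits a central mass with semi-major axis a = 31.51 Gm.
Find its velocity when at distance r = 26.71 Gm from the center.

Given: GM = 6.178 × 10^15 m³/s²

Convert to SI: a = 31.51 Gm = 3.151e+10 m; r = 26.71 Gm = 2.671e+10 m.
Vis-viva: v = √(GM · (2/r − 1/a)).
2/r − 1/a = 2/2.671e+10 − 1/3.151e+10 = 4.31424e-11 m⁻¹.
v = √(6.178e+15 · 4.31424e-11) m/s ≈ 516.3 m/s = 516.3 m/s.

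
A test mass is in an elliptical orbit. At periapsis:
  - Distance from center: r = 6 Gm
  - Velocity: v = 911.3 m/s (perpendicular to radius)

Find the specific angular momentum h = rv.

Convert to SI: r = 6 Gm = 6e+09 m.
With v perpendicular to r, h = r · v.
h = 6e+09 · 911.3 m²/s ≈ 5.468e+12 m²/s.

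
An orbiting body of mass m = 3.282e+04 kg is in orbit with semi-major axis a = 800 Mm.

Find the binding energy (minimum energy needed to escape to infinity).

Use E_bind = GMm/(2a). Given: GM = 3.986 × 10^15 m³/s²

Convert to SI: a = 800 Mm = 8e+08 m.
Total orbital energy is E = −GMm/(2a); binding energy is E_bind = −E = GMm/(2a).
E_bind = 3.986e+15 · 3.282e+04 / (2 · 8e+08) J ≈ 8.176e+10 J = 81.76 GJ.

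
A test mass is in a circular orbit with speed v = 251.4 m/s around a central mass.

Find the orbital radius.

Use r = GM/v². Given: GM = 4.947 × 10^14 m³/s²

For a circular orbit, v² = GM / r, so r = GM / v².
r = 4.947e+14 / (251.4)² m ≈ 7.827e+09 m = 7.827 Gm.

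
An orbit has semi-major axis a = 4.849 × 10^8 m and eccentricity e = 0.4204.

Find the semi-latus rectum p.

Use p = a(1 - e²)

p = a (1 − e²).
p = 4.849e+08 · (1 − (0.4204)²) = 4.849e+08 · 0.823264 ≈ 3.992e+08 m = 3.992 × 10^8 m.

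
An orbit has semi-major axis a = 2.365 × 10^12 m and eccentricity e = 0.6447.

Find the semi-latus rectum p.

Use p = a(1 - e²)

p = a (1 − e²).
p = 2.365e+12 · (1 − (0.6447)²) = 2.365e+12 · 0.584362 ≈ 1.382e+12 m = 1.382 × 10^12 m.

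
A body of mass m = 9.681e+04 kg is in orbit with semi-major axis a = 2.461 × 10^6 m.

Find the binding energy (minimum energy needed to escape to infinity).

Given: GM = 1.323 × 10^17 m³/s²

Total orbital energy is E = −GMm/(2a); binding energy is E_bind = −E = GMm/(2a).
E_bind = 1.323e+17 · 9.681e+04 / (2 · 2.461e+06) J ≈ 2.602e+15 J = 2.602 PJ.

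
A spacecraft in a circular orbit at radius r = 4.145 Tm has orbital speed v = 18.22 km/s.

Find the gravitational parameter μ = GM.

Convert to SI: r = 4.145 Tm = 4.145e+12 m; v = 18.22 km/s = 18220 m/s.
For a circular orbit v² = GM/r, so GM = v² · r.
GM = (18220)² · 4.145e+12 m³/s² ≈ 1.376e+21 m³/s² = 1.376 × 10^21 m³/s².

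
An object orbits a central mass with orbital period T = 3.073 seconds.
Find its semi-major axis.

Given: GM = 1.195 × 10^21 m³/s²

Invert Kepler's third law: a = (GM · T² / (4π²))^(1/3).
Substituting T = 3.073 s and GM = 1.195e+21 m³/s²:
a = (1.195e+21 · (3.073)² / (4π²))^(1/3) m
a ≈ 6.587e+06 m = 6.587 Mm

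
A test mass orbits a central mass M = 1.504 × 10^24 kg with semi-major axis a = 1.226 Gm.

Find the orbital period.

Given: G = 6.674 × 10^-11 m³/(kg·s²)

Convert to SI: a = 1.226 Gm = 1.226e+09 m.
GM = G · M = 6.674e-11 · 1.504e+24 = 1.00377e+14 m³/s².
Kepler's third law: T = 2π √(a³ / GM).
Substituting a = 1.226e+09 m and GM = 1.00377e+14 m³/s²:
T = 2π √((1.226e+09)³ / 1.00377e+14) s
T ≈ 2.692e+07 s = 311.6 days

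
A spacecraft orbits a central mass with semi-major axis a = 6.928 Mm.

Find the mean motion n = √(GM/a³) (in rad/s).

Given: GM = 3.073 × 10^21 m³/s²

Convert to SI: a = 6.928 Mm = 6.928e+06 m.
n = √(GM / a³).
n = √(3.073e+21 / (6.928e+06)³) rad/s ≈ 3.04 rad/s.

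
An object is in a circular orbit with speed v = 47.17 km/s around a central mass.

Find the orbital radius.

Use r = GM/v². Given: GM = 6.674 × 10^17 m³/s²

Convert to SI: v = 47.17 km/s = 47170 m/s.
For a circular orbit, v² = GM / r, so r = GM / v².
r = 6.674e+17 / (47170)² m ≈ 3e+08 m = 300 Mm.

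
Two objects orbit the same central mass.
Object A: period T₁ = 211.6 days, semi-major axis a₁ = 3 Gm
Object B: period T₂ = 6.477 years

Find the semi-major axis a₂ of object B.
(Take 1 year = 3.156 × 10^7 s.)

Convert to SI: T₁ = 211.6 days = 1.82822e+07 s; a₁ = 3 Gm = 3e+09 m; T₂ = 6.477 years = 2.04414e+08 s.
Kepler's third law: (T₁/T₂)² = (a₁/a₂)³ ⇒ a₂ = a₁ · (T₂/T₁)^(2/3).
T₂/T₁ = 2.04414e+08 / 1.82822e+07 = 11.181.
a₂ = 3e+09 · (11.181)^(2/3) m ≈ 1.5e+10 m = 15 Gm.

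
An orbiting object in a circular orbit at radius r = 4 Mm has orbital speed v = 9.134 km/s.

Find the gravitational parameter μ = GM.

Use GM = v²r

Convert to SI: r = 4 Mm = 4e+06 m; v = 9.134 km/s = 9134 m/s.
For a circular orbit v² = GM/r, so GM = v² · r.
GM = (9134)² · 4e+06 m³/s² ≈ 3.337e+14 m³/s² = 3.337 × 10^14 m³/s².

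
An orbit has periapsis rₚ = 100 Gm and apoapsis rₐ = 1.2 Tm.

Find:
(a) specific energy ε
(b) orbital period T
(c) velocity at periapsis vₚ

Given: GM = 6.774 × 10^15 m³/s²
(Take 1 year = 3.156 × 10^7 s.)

Convert to SI: rₚ = 100 Gm = 1e+11 m; rₐ = 1.2 Tm = 1.2e+12 m.
(a) With a = (rₚ + rₐ)/2 = 6.5e+11 m, ε = −GM/(2a) = −6.774e+15/(2 · 6.5e+11) J/kg ≈ -5211 J/kg
(b) With a = (rₚ + rₐ)/2 = 6.5e+11 m, T = 2π √(a³/GM) = 2π √((6.5e+11)³/6.774e+15) s ≈ 4.001e+10 s
(c) With a = (rₚ + rₐ)/2 = 6.5e+11 m, vₚ = √(GM (2/rₚ − 1/a)) = √(6.774e+15 · (2/1e+11 − 1/6.5e+11)) m/s ≈ 353.6 m/s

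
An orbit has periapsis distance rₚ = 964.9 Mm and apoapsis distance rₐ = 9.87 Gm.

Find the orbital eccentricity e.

Convert to SI: rₚ = 964.9 Mm = 9.649e+08 m; rₐ = 9.87 Gm = 9.87e+09 m.
e = (rₐ − rₚ) / (rₐ + rₚ).
e = (9.87e+09 − 9.649e+08) / (9.87e+09 + 9.649e+08) = 8.9051e+09 / 1.08349e+10 ≈ 0.8219.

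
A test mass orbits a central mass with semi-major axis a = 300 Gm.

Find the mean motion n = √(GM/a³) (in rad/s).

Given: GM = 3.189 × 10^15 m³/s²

Convert to SI: a = 300 Gm = 3e+11 m.
n = √(GM / a³).
n = √(3.189e+15 / (3e+11)³) rad/s ≈ 3.437e-10 rad/s.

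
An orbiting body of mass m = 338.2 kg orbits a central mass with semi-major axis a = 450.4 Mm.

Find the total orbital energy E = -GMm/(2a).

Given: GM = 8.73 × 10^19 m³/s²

Convert to SI: a = 450.4 Mm = 4.504e+08 m.
E = −GMm / (2a).
E = −8.73e+19 · 338.2 / (2 · 4.504e+08) J ≈ -3.278e+13 J = -32.78 TJ.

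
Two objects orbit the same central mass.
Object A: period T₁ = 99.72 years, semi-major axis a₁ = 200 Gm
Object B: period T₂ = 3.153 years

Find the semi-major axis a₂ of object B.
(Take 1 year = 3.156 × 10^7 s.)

Convert to SI: T₁ = 99.72 years = 3.14716e+09 s; a₁ = 200 Gm = 2e+11 m; T₂ = 3.153 years = 9.95087e+07 s.
Kepler's third law: (T₁/T₂)² = (a₁/a₂)³ ⇒ a₂ = a₁ · (T₂/T₁)^(2/3).
T₂/T₁ = 9.95087e+07 / 3.14716e+09 = 0.0316185.
a₂ = 2e+11 · (0.0316185)^(2/3) m ≈ 2e+10 m = 20 Gm.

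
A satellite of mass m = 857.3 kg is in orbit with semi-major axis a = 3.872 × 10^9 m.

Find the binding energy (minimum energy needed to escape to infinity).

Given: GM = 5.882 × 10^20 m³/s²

Total orbital energy is E = −GMm/(2a); binding energy is E_bind = −E = GMm/(2a).
E_bind = 5.882e+20 · 857.3 / (2 · 3.872e+09) J ≈ 6.512e+13 J = 65.12 TJ.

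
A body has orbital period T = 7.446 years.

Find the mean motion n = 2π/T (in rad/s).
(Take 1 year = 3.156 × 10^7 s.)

Convert to SI: T = 7.446 years = 2.34996e+08 s.
n = 2π / T.
n = 2π / 2.34996e+08 s ≈ 2.674e-08 rad/s.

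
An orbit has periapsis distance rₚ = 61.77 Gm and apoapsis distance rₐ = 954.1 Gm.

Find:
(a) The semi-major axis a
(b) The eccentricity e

Convert to SI: rₚ = 61.77 Gm = 6.177e+10 m; rₐ = 954.1 Gm = 9.541e+11 m.
(a) a = (rₚ + rₐ) / 2 = (6.177e+10 + 9.541e+11) / 2 ≈ 5.079e+11 m = 507.9 Gm.
(b) e = (rₐ − rₚ) / (rₐ + rₚ) = (9.541e+11 − 6.177e+10) / (9.541e+11 + 6.177e+10) ≈ 0.8784.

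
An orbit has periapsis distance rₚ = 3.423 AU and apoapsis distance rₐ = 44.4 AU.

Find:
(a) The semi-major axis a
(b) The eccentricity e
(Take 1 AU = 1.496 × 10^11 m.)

Convert to SI: rₚ = 3.423 AU = 5.12081e+11 m; rₐ = 44.4 AU = 6.64224e+12 m.
(a) a = (rₚ + rₐ) / 2 = (5.12081e+11 + 6.64224e+12) / 2 ≈ 3.577e+12 m = 23.91 AU.
(b) e = (rₐ − rₚ) / (rₐ + rₚ) = (6.64224e+12 − 5.12081e+11) / (6.64224e+12 + 5.12081e+11) ≈ 0.8568.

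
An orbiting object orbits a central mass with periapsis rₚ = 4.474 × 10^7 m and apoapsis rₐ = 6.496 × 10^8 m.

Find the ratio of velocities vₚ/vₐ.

Conservation of angular momentum gives rₚvₚ = rₐvₐ, so vₚ/vₐ = rₐ/rₚ.
vₚ/vₐ = 6.496e+08 / 4.474e+07 ≈ 14.52.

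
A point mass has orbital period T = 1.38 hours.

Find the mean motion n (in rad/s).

Convert to SI: T = 1.38 hours = 4968 s.
n = 2π / T.
n = 2π / 4968 s ≈ 0.001265 rad/s.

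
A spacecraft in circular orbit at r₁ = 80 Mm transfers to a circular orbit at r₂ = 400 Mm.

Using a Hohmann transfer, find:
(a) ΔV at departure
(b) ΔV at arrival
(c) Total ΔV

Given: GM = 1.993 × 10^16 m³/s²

Convert to SI: r₁ = 80 Mm = 8e+07 m; r₂ = 400 Mm = 4e+08 m.
Transfer semi-major axis: a_t = (r₁ + r₂)/2 = (8e+07 + 4e+08)/2 = 2.4e+08 m.
Circular speeds: v₁ = √(GM/r₁) = 15783.7 m/s, v₂ = √(GM/r₂) = 7058.68 m/s.
Transfer speeds (vis-viva v² = GM(2/r − 1/a_t)): v₁ᵗ = 20376.7 m/s, v₂ᵗ = 4075.33 m/s.
(a) ΔV₁ = |v₁ᵗ − v₁| ≈ 4593 m/s = 4.593 km/s.
(b) ΔV₂ = |v₂ − v₂ᵗ| ≈ 2983 m/s = 2.983 km/s.
(c) ΔV_total = ΔV₁ + ΔV₂ ≈ 7576 m/s = 7.576 km/s.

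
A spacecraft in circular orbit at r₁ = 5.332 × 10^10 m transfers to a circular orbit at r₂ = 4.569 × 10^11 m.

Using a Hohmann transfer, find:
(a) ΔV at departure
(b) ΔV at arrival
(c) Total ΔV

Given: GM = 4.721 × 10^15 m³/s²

Transfer semi-major axis: a_t = (r₁ + r₂)/2 = (5.332e+10 + 4.569e+11)/2 = 2.5511e+11 m.
Circular speeds: v₁ = √(GM/r₁) = 297.558 m/s, v₂ = √(GM/r₂) = 101.65 m/s.
Transfer speeds (vis-viva v² = GM(2/r − 1/a_t)): v₁ᵗ = 398.216 m/s, v₂ᵗ = 46.4716 m/s.
(a) ΔV₁ = |v₁ᵗ − v₁| ≈ 100.7 m/s = 100.7 m/s.
(b) ΔV₂ = |v₂ − v₂ᵗ| ≈ 55.18 m/s = 55.18 m/s.
(c) ΔV_total = ΔV₁ + ΔV₂ ≈ 155.8 m/s = 155.8 m/s.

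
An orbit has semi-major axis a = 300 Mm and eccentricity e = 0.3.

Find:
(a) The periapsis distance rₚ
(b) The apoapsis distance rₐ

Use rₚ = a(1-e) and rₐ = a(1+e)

Convert to SI: a = 300 Mm = 3e+08 m.
(a) rₚ = a(1 − e) = 3e+08 · (1 − 0.3) = 3e+08 · 0.7 ≈ 2.1e+08 m = 210 Mm.
(b) rₐ = a(1 + e) = 3e+08 · (1 + 0.3) = 3e+08 · 1.3 ≈ 3.9e+08 m = 390 Mm.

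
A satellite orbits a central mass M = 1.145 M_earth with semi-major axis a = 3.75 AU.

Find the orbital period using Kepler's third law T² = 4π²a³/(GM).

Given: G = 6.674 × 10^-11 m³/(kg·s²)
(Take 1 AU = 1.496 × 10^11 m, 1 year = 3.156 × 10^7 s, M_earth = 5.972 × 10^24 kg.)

Convert to SI: a = 3.75 AU = 5.61e+11 m; M = 1.145 M_earth = 6.83794e+24 kg.
GM = G · M = 6.674e-11 · 6.83794e+24 = 4.56364e+14 m³/s².
Kepler's third law: T = 2π √(a³ / GM).
Substituting a = 5.61e+11 m and GM = 4.56364e+14 m³/s²:
T = 2π √((5.61e+11)³ / 4.56364e+14) s
T ≈ 1.236e+11 s = 3916 years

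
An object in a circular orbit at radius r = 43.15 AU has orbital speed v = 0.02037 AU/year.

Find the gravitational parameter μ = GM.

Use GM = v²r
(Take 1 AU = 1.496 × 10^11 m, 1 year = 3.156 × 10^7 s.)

Convert to SI: r = 43.15 AU = 6.45524e+12 m; v = 0.02037 AU/year = 96.5574 m/s.
For a circular orbit v² = GM/r, so GM = v² · r.
GM = (96.5574)² · 6.45524e+12 m³/s² ≈ 6.018e+16 m³/s² = 6.018 × 10^16 m³/s².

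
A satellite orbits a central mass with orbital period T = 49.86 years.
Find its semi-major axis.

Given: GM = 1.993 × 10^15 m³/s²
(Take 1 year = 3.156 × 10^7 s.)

Convert to SI: T = 49.86 years = 1.57358e+09 s.
Invert Kepler's third law: a = (GM · T² / (4π²))^(1/3).
Substituting T = 1.57358e+09 s and GM = 1.993e+15 m³/s²:
a = (1.993e+15 · (1.57358e+09)² / (4π²))^(1/3) m
a ≈ 5e+10 m = 50 Gm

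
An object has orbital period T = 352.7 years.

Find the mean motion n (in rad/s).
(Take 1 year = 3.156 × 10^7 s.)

Convert to SI: T = 352.7 years = 1.11312e+10 s.
n = 2π / T.
n = 2π / 1.11312e+10 s ≈ 5.645e-10 rad/s.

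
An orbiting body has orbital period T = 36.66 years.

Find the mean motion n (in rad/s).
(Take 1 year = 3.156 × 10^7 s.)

Convert to SI: T = 36.66 years = 1.15699e+09 s.
n = 2π / T.
n = 2π / 1.15699e+09 s ≈ 5.431e-09 rad/s.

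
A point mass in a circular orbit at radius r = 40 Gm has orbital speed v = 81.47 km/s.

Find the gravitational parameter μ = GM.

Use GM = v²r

Convert to SI: r = 40 Gm = 4e+10 m; v = 81.47 km/s = 81470 m/s.
For a circular orbit v² = GM/r, so GM = v² · r.
GM = (81470)² · 4e+10 m³/s² ≈ 2.655e+20 m³/s² = 2.655 × 10^20 m³/s².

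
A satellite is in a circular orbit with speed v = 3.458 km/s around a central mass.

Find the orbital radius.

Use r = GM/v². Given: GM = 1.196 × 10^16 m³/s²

Convert to SI: v = 3.458 km/s = 3458 m/s.
For a circular orbit, v² = GM / r, so r = GM / v².
r = 1.196e+16 / (3458)² m ≈ 1e+09 m = 1 Gm.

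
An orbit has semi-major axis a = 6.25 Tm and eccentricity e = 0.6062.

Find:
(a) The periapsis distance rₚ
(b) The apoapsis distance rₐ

Convert to SI: a = 6.25 Tm = 6.25e+12 m.
(a) rₚ = a(1 − e) = 6.25e+12 · (1 − 0.6062) = 6.25e+12 · 0.3938 ≈ 2.461e+12 m = 2.461 Tm.
(b) rₐ = a(1 + e) = 6.25e+12 · (1 + 0.6062) = 6.25e+12 · 1.6062 ≈ 1.004e+13 m = 10.04 Tm.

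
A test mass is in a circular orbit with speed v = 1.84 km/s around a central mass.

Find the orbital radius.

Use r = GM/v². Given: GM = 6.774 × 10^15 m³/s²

Convert to SI: v = 1.84 km/s = 1840 m/s.
For a circular orbit, v² = GM / r, so r = GM / v².
r = 6.774e+15 / (1840)² m ≈ 2.001e+09 m = 2.001 Gm.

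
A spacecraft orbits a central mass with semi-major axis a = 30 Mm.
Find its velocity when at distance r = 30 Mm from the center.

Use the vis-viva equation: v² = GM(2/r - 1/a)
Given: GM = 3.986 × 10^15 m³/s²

Convert to SI: a = 30 Mm = 3e+07 m; r = 30 Mm = 3e+07 m.
Vis-viva: v = √(GM · (2/r − 1/a)).
2/r − 1/a = 2/3e+07 − 1/3e+07 = 3.33333e-08 m⁻¹.
v = √(3.986e+15 · 3.33333e-08) m/s ≈ 1.153e+04 m/s = 11.53 km/s.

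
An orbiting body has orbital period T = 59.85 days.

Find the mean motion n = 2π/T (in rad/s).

Convert to SI: T = 59.85 days = 5.17104e+06 s.
n = 2π / T.
n = 2π / 5.17104e+06 s ≈ 1.215e-06 rad/s.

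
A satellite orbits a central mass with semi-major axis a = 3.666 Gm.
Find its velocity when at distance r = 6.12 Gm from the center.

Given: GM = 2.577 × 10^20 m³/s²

Convert to SI: a = 3.666 Gm = 3.666e+09 m; r = 6.12 Gm = 6.12e+09 m.
Vis-viva: v = √(GM · (2/r − 1/a)).
2/r − 1/a = 2/6.12e+09 − 1/3.666e+09 = 5.40205e-11 m⁻¹.
v = √(2.577e+20 · 5.40205e-11) m/s ≈ 1.18e+05 m/s = 118 km/s.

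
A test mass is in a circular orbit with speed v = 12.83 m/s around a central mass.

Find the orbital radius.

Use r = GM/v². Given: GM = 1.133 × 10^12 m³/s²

For a circular orbit, v² = GM / r, so r = GM / v².
r = 1.133e+12 / (12.83)² m ≈ 6.883e+09 m = 6.883 × 10^9 m.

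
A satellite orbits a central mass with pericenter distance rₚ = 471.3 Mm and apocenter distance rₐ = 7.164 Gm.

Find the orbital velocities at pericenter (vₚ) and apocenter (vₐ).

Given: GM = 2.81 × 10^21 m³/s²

Convert to SI: rₚ = 471.3 Mm = 4.713e+08 m; rₐ = 7.164 Gm = 7.164e+09 m.
Use the vis-viva equation v² = GM(2/r − 1/a) with a = (rₚ + rₐ)/2 = (4.713e+08 + 7.164e+09)/2 = 3.81765e+09 m.
vₚ = √(GM · (2/rₚ − 1/a)) = √(2.81e+21 · (2/4.713e+08 − 1/3.81765e+09)) m/s ≈ 3.345e+06 m/s = 3345 km/s.
vₐ = √(GM · (2/rₐ − 1/a)) = √(2.81e+21 · (2/7.164e+09 − 1/3.81765e+09)) m/s ≈ 2.201e+05 m/s = 220.1 km/s.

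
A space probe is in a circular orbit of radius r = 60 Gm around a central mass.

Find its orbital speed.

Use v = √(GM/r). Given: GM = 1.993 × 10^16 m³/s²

Convert to SI: r = 60 Gm = 6e+10 m.
For a circular orbit, gravity supplies the centripetal force, so v = √(GM / r).
v = √(1.993e+16 / 6e+10) m/s ≈ 576.3 m/s = 576.3 m/s.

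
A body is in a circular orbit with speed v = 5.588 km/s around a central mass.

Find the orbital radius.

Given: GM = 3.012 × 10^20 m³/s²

Convert to SI: v = 5.588 km/s = 5588 m/s.
For a circular orbit, v² = GM / r, so r = GM / v².
r = 3.012e+20 / (5588)² m ≈ 9.646e+12 m = 9.646 Tm.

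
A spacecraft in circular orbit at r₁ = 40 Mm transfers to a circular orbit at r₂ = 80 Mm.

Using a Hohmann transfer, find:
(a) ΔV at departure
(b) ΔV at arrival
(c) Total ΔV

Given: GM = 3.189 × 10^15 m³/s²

Convert to SI: r₁ = 40 Mm = 4e+07 m; r₂ = 80 Mm = 8e+07 m.
Transfer semi-major axis: a_t = (r₁ + r₂)/2 = (4e+07 + 8e+07)/2 = 6e+07 m.
Circular speeds: v₁ = √(GM/r₁) = 8928.89 m/s, v₂ = √(GM/r₂) = 6313.68 m/s.
Transfer speeds (vis-viva v² = GM(2/r − 1/a_t)): v₁ᵗ = 10310.2 m/s, v₂ᵗ = 5155.09 m/s.
(a) ΔV₁ = |v₁ᵗ − v₁| ≈ 1381 m/s = 1.381 km/s.
(b) ΔV₂ = |v₂ − v₂ᵗ| ≈ 1159 m/s = 1.159 km/s.
(c) ΔV_total = ΔV₁ + ΔV₂ ≈ 2540 m/s = 2.54 km/s.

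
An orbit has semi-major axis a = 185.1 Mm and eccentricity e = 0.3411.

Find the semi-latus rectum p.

Convert to SI: a = 185.1 Mm = 1.851e+08 m.
p = a (1 − e²).
p = 1.851e+08 · (1 − (0.3411)²) = 1.851e+08 · 0.883651 ≈ 1.636e+08 m = 163.6 Mm.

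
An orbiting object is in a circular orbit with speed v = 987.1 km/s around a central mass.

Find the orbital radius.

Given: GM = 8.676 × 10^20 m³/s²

Convert to SI: v = 987.1 km/s = 987100 m/s.
For a circular orbit, v² = GM / r, so r = GM / v².
r = 8.676e+20 / (987100)² m ≈ 8.904e+08 m = 890.4 Mm.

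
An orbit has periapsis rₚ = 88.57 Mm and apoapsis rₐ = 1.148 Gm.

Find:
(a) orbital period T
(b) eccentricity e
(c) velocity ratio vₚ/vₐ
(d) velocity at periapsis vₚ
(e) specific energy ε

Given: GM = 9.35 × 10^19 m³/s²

Convert to SI: rₚ = 88.57 Mm = 8.857e+07 m; rₐ = 1.148 Gm = 1.148e+09 m.
(a) With a = (rₚ + rₐ)/2 = 6.18285e+08 m, T = 2π √(a³/GM) = 2π √((6.18285e+08)³/9.35e+19) s ≈ 9990 s
(b) e = (rₐ − rₚ)/(rₐ + rₚ) = (1.148e+09 − 8.857e+07)/(1.148e+09 + 8.857e+07) ≈ 0.8567
(c) Conservation of angular momentum (rₚvₚ = rₐvₐ) gives vₚ/vₐ = rₐ/rₚ = 1.148e+09/8.857e+07 ≈ 12.96
(d) With a = (rₚ + rₐ)/2 = 6.18285e+08 m, vₚ = √(GM (2/rₚ − 1/a)) = √(9.35e+19 · (2/8.857e+07 − 1/6.18285e+08)) m/s ≈ 1.4e+06 m/s
(e) With a = (rₚ + rₐ)/2 = 6.18285e+08 m, ε = −GM/(2a) = −9.35e+19/(2 · 6.18285e+08) J/kg ≈ -7.561e+10 J/kg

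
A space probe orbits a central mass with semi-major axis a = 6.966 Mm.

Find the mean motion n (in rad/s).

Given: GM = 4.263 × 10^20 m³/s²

Convert to SI: a = 6.966 Mm = 6.966e+06 m.
n = √(GM / a³).
n = √(4.263e+20 / (6.966e+06)³) rad/s ≈ 1.123 rad/s.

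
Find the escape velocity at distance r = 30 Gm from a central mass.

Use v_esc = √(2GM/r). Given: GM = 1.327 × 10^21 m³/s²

Convert to SI: r = 30 Gm = 3e+10 m.
Escape velocity comes from setting total energy to zero: ½v² − GM/r = 0 ⇒ v_esc = √(2GM / r).
v_esc = √(2 · 1.327e+21 / 3e+10) m/s ≈ 2.974e+05 m/s = 297.4 km/s.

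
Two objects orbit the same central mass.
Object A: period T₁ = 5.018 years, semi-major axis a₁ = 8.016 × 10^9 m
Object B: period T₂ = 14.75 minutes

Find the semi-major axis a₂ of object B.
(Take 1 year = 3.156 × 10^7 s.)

Convert to SI: T₁ = 5.018 years = 1.58368e+08 s; T₂ = 14.75 minutes = 885 s.
Kepler's third law: (T₁/T₂)² = (a₁/a₂)³ ⇒ a₂ = a₁ · (T₂/T₁)^(2/3).
T₂/T₁ = 885 / 1.58368e+08 = 5.58825e-06.
a₂ = 8.016e+09 · (5.58825e-06)^(2/3) m ≈ 2.524e+06 m = 2.524 × 10^6 m.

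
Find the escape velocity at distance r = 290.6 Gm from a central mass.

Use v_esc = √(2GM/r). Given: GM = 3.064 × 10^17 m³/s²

Convert to SI: r = 290.6 Gm = 2.906e+11 m.
Escape velocity comes from setting total energy to zero: ½v² − GM/r = 0 ⇒ v_esc = √(2GM / r).
v_esc = √(2 · 3.064e+17 / 2.906e+11) m/s ≈ 1452 m/s = 1.452 km/s.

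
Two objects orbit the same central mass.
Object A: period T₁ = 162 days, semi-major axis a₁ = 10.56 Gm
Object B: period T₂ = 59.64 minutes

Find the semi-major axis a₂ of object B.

Convert to SI: T₁ = 162 days = 1.39968e+07 s; a₁ = 10.56 Gm = 1.056e+10 m; T₂ = 59.64 minutes = 3578.4 s.
Kepler's third law: (T₁/T₂)² = (a₁/a₂)³ ⇒ a₂ = a₁ · (T₂/T₁)^(2/3).
T₂/T₁ = 3578.4 / 1.39968e+07 = 0.000255658.
a₂ = 1.056e+10 · (0.000255658)^(2/3) m ≈ 4.254e+07 m = 42.54 Mm.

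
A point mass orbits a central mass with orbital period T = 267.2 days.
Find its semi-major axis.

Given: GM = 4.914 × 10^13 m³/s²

Convert to SI: T = 267.2 days = 2.30861e+07 s.
Invert Kepler's third law: a = (GM · T² / (4π²))^(1/3).
Substituting T = 2.30861e+07 s and GM = 4.914e+13 m³/s²:
a = (4.914e+13 · (2.30861e+07)² / (4π²))^(1/3) m
a ≈ 8.722e+08 m = 872.2 Mm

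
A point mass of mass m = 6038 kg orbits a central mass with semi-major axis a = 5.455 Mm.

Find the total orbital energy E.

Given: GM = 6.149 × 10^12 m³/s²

Convert to SI: a = 5.455 Mm = 5.455e+06 m.
E = −GMm / (2a).
E = −6.149e+12 · 6038 / (2 · 5.455e+06) J ≈ -3.403e+09 J = -3.403 GJ.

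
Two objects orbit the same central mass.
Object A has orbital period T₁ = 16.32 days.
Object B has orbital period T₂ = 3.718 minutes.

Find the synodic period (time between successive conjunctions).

Convert to SI: T₁ = 16.32 days = 1.41005e+06 s; T₂ = 3.718 minutes = 223.08 s.
T_syn = |T₁ · T₂ / (T₁ − T₂)|.
T_syn = |1.41005e+06 · 223.08 / (1.41005e+06 − 223.08)| s ≈ 223.1 s = 3.719 minutes.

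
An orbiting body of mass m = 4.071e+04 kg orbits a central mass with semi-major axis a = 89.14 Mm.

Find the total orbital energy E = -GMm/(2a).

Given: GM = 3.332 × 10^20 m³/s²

Convert to SI: a = 89.14 Mm = 8.914e+07 m.
E = −GMm / (2a).
E = −3.332e+20 · 4.071e+04 / (2 · 8.914e+07) J ≈ -7.609e+16 J = -76.09 PJ.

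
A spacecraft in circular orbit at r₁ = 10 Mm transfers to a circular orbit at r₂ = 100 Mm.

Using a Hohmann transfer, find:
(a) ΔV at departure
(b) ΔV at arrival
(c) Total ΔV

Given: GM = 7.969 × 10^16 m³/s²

Convert to SI: r₁ = 10 Mm = 1e+07 m; r₂ = 100 Mm = 1e+08 m.
Transfer semi-major axis: a_t = (r₁ + r₂)/2 = (1e+07 + 1e+08)/2 = 5.5e+07 m.
Circular speeds: v₁ = √(GM/r₁) = 89269.3 m/s, v₂ = √(GM/r₂) = 28229.4 m/s.
Transfer speeds (vis-viva v² = GM(2/r − 1/a_t)): v₁ᵗ = 120371 m/s, v₂ᵗ = 12037.1 m/s.
(a) ΔV₁ = |v₁ᵗ − v₁| ≈ 3.11e+04 m/s = 31.1 km/s.
(b) ΔV₂ = |v₂ − v₂ᵗ| ≈ 1.619e+04 m/s = 16.19 km/s.
(c) ΔV_total = ΔV₁ + ΔV₂ ≈ 4.729e+04 m/s = 47.29 km/s.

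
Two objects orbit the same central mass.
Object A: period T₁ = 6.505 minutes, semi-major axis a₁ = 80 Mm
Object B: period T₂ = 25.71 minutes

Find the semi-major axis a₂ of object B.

Convert to SI: T₁ = 6.505 minutes = 390.3 s; a₁ = 80 Mm = 8e+07 m; T₂ = 25.71 minutes = 1542.6 s.
Kepler's third law: (T₁/T₂)² = (a₁/a₂)³ ⇒ a₂ = a₁ · (T₂/T₁)^(2/3).
T₂/T₁ = 1542.6 / 390.3 = 3.95234.
a₂ = 8e+07 · (3.95234)^(2/3) m ≈ 2e+08 m = 200 Mm.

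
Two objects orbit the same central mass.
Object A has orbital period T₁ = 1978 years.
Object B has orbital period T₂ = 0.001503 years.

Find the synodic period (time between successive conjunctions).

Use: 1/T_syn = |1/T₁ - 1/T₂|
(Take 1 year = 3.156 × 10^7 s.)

Convert to SI: T₁ = 1978 years = 6.24257e+10 s; T₂ = 0.001503 years = 47434.7 s.
T_syn = |T₁ · T₂ / (T₁ − T₂)|.
T_syn = |6.24257e+10 · 47434.7 / (6.24257e+10 − 47434.7)| s ≈ 4.743e+04 s = 0.001503 years.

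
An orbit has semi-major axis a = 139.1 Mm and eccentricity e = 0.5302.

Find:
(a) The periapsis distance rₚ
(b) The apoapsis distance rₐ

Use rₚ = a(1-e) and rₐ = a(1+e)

Convert to SI: a = 139.1 Mm = 1.391e+08 m.
(a) rₚ = a(1 − e) = 1.391e+08 · (1 − 0.5302) = 1.391e+08 · 0.4698 ≈ 6.535e+07 m = 65.35 Mm.
(b) rₐ = a(1 + e) = 1.391e+08 · (1 + 0.5302) = 1.391e+08 · 1.5302 ≈ 2.129e+08 m = 212.9 Mm.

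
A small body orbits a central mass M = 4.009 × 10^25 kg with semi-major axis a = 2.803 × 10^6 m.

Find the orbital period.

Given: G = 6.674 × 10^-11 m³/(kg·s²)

GM = G · M = 6.674e-11 · 4.009e+25 = 2.67561e+15 m³/s².
Kepler's third law: T = 2π √(a³ / GM).
Substituting a = 2.803e+06 m and GM = 2.67561e+15 m³/s²:
T = 2π √((2.803e+06)³ / 2.67561e+15) s
T ≈ 570 s = 9.501 minutes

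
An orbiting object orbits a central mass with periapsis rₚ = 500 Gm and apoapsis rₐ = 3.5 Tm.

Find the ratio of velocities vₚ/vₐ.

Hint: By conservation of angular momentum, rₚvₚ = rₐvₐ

Convert to SI: rₚ = 500 Gm = 5e+11 m; rₐ = 3.5 Tm = 3.5e+12 m.
Conservation of angular momentum gives rₚvₚ = rₐvₐ, so vₚ/vₐ = rₐ/rₚ.
vₚ/vₐ = 3.5e+12 / 5e+11 ≈ 7.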